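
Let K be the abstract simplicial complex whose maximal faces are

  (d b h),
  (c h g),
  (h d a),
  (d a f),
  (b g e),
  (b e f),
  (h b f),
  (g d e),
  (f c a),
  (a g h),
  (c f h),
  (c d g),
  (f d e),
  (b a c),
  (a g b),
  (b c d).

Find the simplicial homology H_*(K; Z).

Order the vertices as a < b < c < d < e < f < g < h. Listing each simplex with vertices in this order, K has dimension 2 with simplices:

  0-simplices (8): a, b, c, d, e, f, g, h
  1-simplices (24): ab, ac, ad, af, ag, ah, bc, bd, be, bf, bg, bh, cd, cf, cg, ch, de, df, dg, dh, ef, eg, fh, gh
  2-simplices (16): abc, abg, acf, adf, adh, agh, bcd, bdh, bef, beg, bfh, cdg, cfh, cgh, def, deg

Hence C_0 ≅ Z^8, C_1 ≅ Z^24, C_2 ≅ Z^16.

∂_1: C_1 → C_0 sends each edge [p,q] (with p < q) to q − p. For instance
  ∂af = f − a.
This gives a 8×24 integer matrix of rank 7; reducing to Smith normal form yields diagonal entries (1,1,1,1,1,1,1).

∂_2: C_2 → C_1 maps a triangle to the signed sum of its edges. For instance
  ∂bdh = dh − bh + bd,
  ∂abc = bc − ac + ab.
The resulting 24×16 matrix has rank 15, and its Smith normal form has invariant factors (1,1,1,1,1,1,1,1,1,1,1,1,1,1,1).

Now H_k = ker ∂_k / im ∂_{k+1}, so:

  H_0: rank C_0 − rank ∂_1 = 8 − 7 = 1, and the invariant factors of ∂_1 are all 1, so H_0 = Z.
  H_1: rank ker ∂_1 − rank ∂_2 = (24 − 7) − 15 = 2, and the invariant factors of ∂_2 are all 1, so H_1 = Z^2.
  H_2: rank ker ∂_2 − rank ∂_3 = (16 − 15) − 0 = 1, and there is no ∂_3, so H_2 = Z.

H_0 = Z,  H_1 = Z^2,  H_2 = Z.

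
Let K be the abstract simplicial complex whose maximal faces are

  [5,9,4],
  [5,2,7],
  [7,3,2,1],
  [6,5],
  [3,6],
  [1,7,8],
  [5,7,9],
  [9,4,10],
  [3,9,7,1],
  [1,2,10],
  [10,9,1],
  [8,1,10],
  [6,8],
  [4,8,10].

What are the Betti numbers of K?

Fix the vertex order 1 < 2 < 3 < 4 < 5 < 6 < 7 < 8 < 9 < 10 and write every simplex with vertices in increasing order. Then dim K = 3 and the simplices of K are:

  0-simplices (10): [1], [2], [3], [4], [5], [6], [7], [8], [9], [10]
  1-simplices (25): (25 of them)
  2-simplices (16): [1,2,3], [1,2,7], [1,2,10], [1,3,7], [1,3,9], [1,7,8], [1,7,9], [1,8,10], [1,9,10], [2,3,7], [2,5,7], [3,7,9], [4,5,9], [4,8,10], [4,9,10], [5,7,9]
  3-simplices (2): [1,2,3,7], [1,3,7,9]

giving chain groups C_0 ≅ Z^10, C_1 ≅ Z^25, C_2 ≅ Z^16, C_3 ≅ Z^2.

∂_1: C_1 → C_0 sends each edge [p,q] (with p < q) to q − p.
As a 10×25 matrix over Z this has rank 9, with invariant factors (1,1,1,1,1,1,1,1,1).

Boundary ∂_2: C_2 → C_1 maps a triangle to the signed sum of its edges. For instance
  ∂[5,7,9] = [7,9] − [5,9] + [5,7],
  ∂[1,2,3] = [2,3] − [1,3] + [1,2].
This gives a 25×16 integer matrix of rank 14; reducing to Smith normal form yields diagonal entries (1,1,1,1,1,1,1,1,1,1,1,1,1,1).

∂_3: C_3 → C_2 sends each 3-simplex σ to the alternating sum Σ_i (−1)^i (σ with its i-th vertex removed). For instance
  ∂[1,3,7,9] = [3,7,9] − [1,7,9] + [1,3,9] − [1,3,7],
  ∂[1,2,3,7] = [2,3,7] − [1,3,7] + [1,2,7] − [1,2,3].
The 16×2 boundary matrix has rank 2 and Smith normal form diag(1,1).

Computing H_k = (kernel of ∂_k) / (image of ∂_{k+1}):

  H_0: rank C_0 − rank ∂_1 = 10 − 9 = 1, and the invariant factors of ∂_1 are all 1, so H_0 ≅ Z.
  H_1: rank ker ∂_1 − rank ∂_2 = (25 − 9) − 14 = 2, and the invariant factors of ∂_2 are all 1, so H_1 ≅ Z^2.
  H_2: rank ker ∂_2 − rank ∂_3 = (16 − 14) − 2 = 0, and the invariant factors of ∂_3 are all 1, so H_2 ≅ 0.
  H_3: rank ker ∂_3 − rank ∂_4 = (2 − 2) − 0 = 0, and there is no ∂_4, so H_3 ≅ 0.

Hence the Betti numbers are b_0 = 1, b_1 = 2, b_2 = 0, b_3 = 0.

b_0 = 1, b_1 = 2, b_2 = 0, b_3 = 0.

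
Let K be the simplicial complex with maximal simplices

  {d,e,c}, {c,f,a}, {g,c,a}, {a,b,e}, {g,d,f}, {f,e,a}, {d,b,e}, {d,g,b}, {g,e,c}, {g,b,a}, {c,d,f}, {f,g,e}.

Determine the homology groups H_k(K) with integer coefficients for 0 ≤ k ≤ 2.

Fix the vertex order a < b < c < d < e < f < g and write every simplex with vertices in increasing order. Then dim K = 2 and the simplices of K are:

  0-simplices (7): a, b, c, d, e, f, g
  1-simplices (18): ab, ac, ae, af, ag, bd, be, bg, cd, ce, cf, cg, de, df, dg, ef, eg, fg
  2-simplices (12): abe, abg, acf, acg, aef, bde, bdg, cde, cdf, ceg, dfg, efg

so the chain groups are C_0 ≅ Z^7, C_1 ≅ Z^18, C_2 ≅ Z^12.

The boundary map ∂_1: C_1 → C_0 sends each edge [p,q] (with p < q) to q − p. For instance
  ∂ab = b − a.
The 7×18 boundary matrix has rank 6 and Smith normal form diag(1,1,1,1,1,1).

∂_2: C_2 → C_1 maps a triangle to the signed sum of its edges. For instance
  ∂abg = bg − ag + ab,
  ∂cde = de − ce + cd.
This gives a 18×12 integer matrix of rank 12; reducing to Smith normal form yields diagonal entries (1,1,1,1,1,1,1,1,1,1,1,2).

Computing H_k = (kernel of ∂_k) / (image of ∂_{k+1}):

  H_0: rank C_0 − rank ∂_1 = 7 − 6 = 1, and the invariant factors of ∂_1 are all 1, so H_0 = Z.
  H_1: rank ker ∂_1 − rank ∂_2 = (18 − 6) − 12 = 0, and ∂_2 has invariant factor 2 > 1, so H_1 = Z/2.
  H_2: rank ker ∂_2 − rank ∂_3 = (12 − 12) − 0 = 0, and there is no ∂_3, so H_2 = 0.

H_0 = Z,  H_1 = Z/2,  H_2 = 0.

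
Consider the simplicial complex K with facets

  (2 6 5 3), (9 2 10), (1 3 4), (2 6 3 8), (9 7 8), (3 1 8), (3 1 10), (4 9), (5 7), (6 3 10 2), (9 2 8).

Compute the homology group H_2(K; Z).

H_2 ≅ 0.

We work with the vertex ordering 1 < 2 < 3 < 4 < 5 < 6 < 7 < 8 < 9 < 10. The simplices of K, each written with vertices in increasing order, are:

  0-simplices (10): [1], [2], [3], [4], [5], [6], [7], [8], [9], [10]
  1-simplices (24): (24 of them)
  2-simplices (16): [1,3,4], [1,3,8], [1,3,10], [2,3,5], [2,3,6], [2,3,8], [2,3,10], [2,5,6], [2,6,8], [2,6,10], [2,8,9], [2,9,10], [3,5,6], [3,6,8], [3,6,10], [7,8,9]
  3-simplices (3): [2,3,5,6], [2,3,6,8], [2,3,6,10]

Hence C_0 ≅ Z^10, C_1 ≅ Z^24, C_2 ≅ Z^16, C_3 ≅ Z^3.

∂_1: C_1 → C_0 maps an edge to its endpoints' difference, ∂[p,q] = q − p. For instance
  ∂[3,10] = [10] − [3].
The resulting 10×24 matrix has rank 9, and its Smith normal form has invariant factors (1,1,1,1,1,1,1,1,1).

∂_2: C_2 → C_1 acts by ∂[p,q,r] = [q,r] − [p,r] + [p,q]. For instance
  ∂[7,8,9] = [8,9] − [7,9] + [7,8],
  ∂[2,3,10] = [3,10] − [2,10] + [2,3].
As a 24×16 matrix over Z this has rank 13, with invariant factors (1,1,1,1,1,1,1,1,1,1,1,1,1).

Boundary ∂_3: C_3 → C_2 sends each 3-simplex σ to the alternating sum Σ_i (−1)^i (σ with its i-th vertex removed). For instance
  ∂[2,3,6,10] = [3,6,10] − [2,6,10] + [2,3,10] − [2,3,6],
  ∂[2,3,5,6] = [3,5,6] − [2,5,6] + [2,3,6] − [2,3,5].
As a 16×3 matrix over Z this has rank 3, with invariant factors (1,1,1).

Reading off H_k = ker ∂_k / im ∂_{k+1}:

  H_2: rank ker ∂_2 − rank ∂_3 = (16 − 13) − 3 = 0, and the invariant factors of ∂_3 are all 1, so H_2 = 0.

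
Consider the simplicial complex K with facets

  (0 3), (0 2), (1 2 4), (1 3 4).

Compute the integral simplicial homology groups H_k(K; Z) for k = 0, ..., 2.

Take the total order 0 < 1 < 2 < 3 < 4 on the vertex set. Then K (dimension 2) consists of the simplices:

  0-simplices (5): [0], [1], [2], [3], [4]
  1-simplices (7): [0,2], [0,3], [1,2], [1,3], [1,4], [2,4], [3,4]
  2-simplices (2): [1,2,4], [1,3,4]

giving chain groups C_0 ≅ Z^5, C_1 ≅ Z^7, C_2 ≅ Z^2.

Boundary ∂_1: C_1 → C_0 maps an edge to its endpoints' difference, ∂[p,q] = q − p. For instance
  ∂[2,4] = [4] − [2].
The 5×7 boundary matrix has rank 4 and Smith normal form diag(1,1,1,1).

The boundary map ∂_2: C_2 → C_1 maps a triangle to the signed sum of its edges. For instance
  ∂[1,2,4] = [2,4] − [1,4] + [1,2],
  ∂[1,3,4] = [3,4] − [1,4] + [1,3].
This gives a 7×2 integer matrix of rank 2; reducing to Smith normal form yields diagonal entries (1,1).

Reading off H_k = ker ∂_k / im ∂_{k+1}:

  H_0: rank C_0 − rank ∂_1 = 5 − 4 = 1, and the invariant factors of ∂_1 are all 1, so H_0 ≅ Z.
  H_1: rank ker ∂_1 − rank ∂_2 = (7 − 4) − 2 = 1, and the invariant factors of ∂_2 are all 1, so H_1 ≅ Z.
  H_2: rank ker ∂_2 − rank ∂_3 = (2 − 2) − 0 = 0, and there is no ∂_3, so H_2 ≅ 0.

As a check, the Euler characteristic is 5 − 7 + 2 = 0, which agrees with 1 − 1 + 0 = 0.

H_0 = Z,  H_1 = Z,  H_2 = 0.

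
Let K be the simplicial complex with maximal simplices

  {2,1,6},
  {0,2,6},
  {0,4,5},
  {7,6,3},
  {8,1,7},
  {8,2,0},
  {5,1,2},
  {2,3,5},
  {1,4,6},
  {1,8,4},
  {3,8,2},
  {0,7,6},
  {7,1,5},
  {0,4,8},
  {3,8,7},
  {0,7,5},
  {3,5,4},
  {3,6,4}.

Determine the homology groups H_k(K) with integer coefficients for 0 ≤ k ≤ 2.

H_0 ≅ Z,  H_1 ≅ Z^2,  H_2 ≅ Z.

We work with the vertex ordering 0 < 1 < 2 < 3 < 4 < 5 < 6 < 7 < 8. The simplices of K, each written with vertices in increasing order, are:

  0-simplices (9): [0], [1], [2], [3], [4], [5], [6], [7], [8]
  1-simplices (27): (27 of them)
  2-simplices (18): [0,2,6], [0,2,8], [0,4,5], [0,4,8], [0,5,7], [0,6,7], [1,2,5], [1,2,6], [1,4,6], [1,4,8], [1,5,7], [1,7,8], [2,3,5], [2,3,8], [3,4,5], [3,4,6], [3,6,7], [3,7,8]

so the chain groups are C_0 ≅ Z^9, C_1 ≅ Z^27, C_2 ≅ Z^18.

Boundary ∂_1: C_1 → C_0 is given by ∂[p,q] = [q] − [p]. For instance
  ∂[2,8] = [8] − [2].
The 9×27 boundary matrix has rank 8 and Smith normal form diag(1,1,1,1,1,1,1,1).

Boundary ∂_2: C_2 → C_1 maps a triangle to the signed sum of its edges. For instance
  ∂[2,3,8] = [3,8] − [2,8] + [2,3],
  ∂[0,4,8] = [4,8] − [0,8] + [0,4].
As a 27×18 matrix over Z this has rank 17, with invariant factors (1,1,1,1,1,1,1,1,1,1,1,1,1,1,1,1,1).

Reading off H_k = ker ∂_k / im ∂_{k+1}:

  H_0: rank C_0 − rank ∂_1 = 9 − 8 = 1, and the invariant factors of ∂_1 are all 1, so H_0 = Z.
  H_1: rank ker ∂_1 − rank ∂_2 = (27 − 8) − 17 = 2, and the invariant factors of ∂_2 are all 1, so H_1 = Z^2.
  H_2: rank ker ∂_2 − rank ∂_3 = (18 − 17) − 0 = 1, and there is no ∂_3, so H_2 = Z.

(K is a triangulation of the torus T^2.)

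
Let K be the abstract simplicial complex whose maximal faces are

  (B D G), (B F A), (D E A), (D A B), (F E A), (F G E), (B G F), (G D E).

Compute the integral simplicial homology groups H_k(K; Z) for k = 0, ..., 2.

Order the vertices as A < B < D < E < F < G. Listing each simplex with vertices in this order, K has dimension 2 with simplices:

  0-simplices (6): A, B, D, E, F, G
  1-simplices (12): AB, AD, AE, AF, BD, BF, BG, DE, DG, EF, EG, FG
  2-simplices (8): ABD, ABF, ADE, AEF, BDG, BFG, DEG, EFG

so the chain groups are C_0 ≅ Z^6, C_1 ≅ Z^12, C_2 ≅ Z^8.

Boundary ∂_1: C_1 → C_0 sends each edge [p,q] (with p < q) to q − p.
The 6×12 boundary matrix has rank 5 and Smith normal form diag(1,1,1,1,1).

Boundary ∂_2: C_2 → C_1 sends each 2-simplex [p,q,r] to [q,r] − [p,r] + [p,q]. For instance
  ∂AEF = EF − AF + AE,
  ∂EFG = FG − EG + EF.
This gives a 12×8 integer matrix of rank 7; reducing to Smith normal form yields diagonal entries (1,1,1,1,1,1,1).

Now H_k = ker ∂_k / im ∂_{k+1}, so:

  H_0: rank C_0 − rank ∂_1 = 6 − 5 = 1, and the invariant factors of ∂_1 are all 1, so H_0 = Z.
  H_1: rank ker ∂_1 − rank ∂_2 = (12 − 5) − 7 = 0, and the invariant factors of ∂_2 are all 1, so H_1 = 0.
  H_2: rank ker ∂_2 − rank ∂_3 = (8 − 7) − 0 = 1, and there is no ∂_3, so H_2 = Z.

H_0 ≅ Z,  H_1 = 0,  H_2 ≅ Z.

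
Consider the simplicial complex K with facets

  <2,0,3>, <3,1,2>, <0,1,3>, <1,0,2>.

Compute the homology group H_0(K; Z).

H_0 = Z.

Fix the vertex order 0 < 1 < 2 < 3 and write every simplex with vertices in increasing order. Then dim K = 2 and the simplices of K are:

  0-simplices (4): [0], [1], [2], [3]
  1-simplices (6): [0,1], [0,2], [0,3], [1,2], [1,3], [2,3]
  2-simplices (4): [0,1,2], [0,1,3], [0,2,3], [1,2,3]

so the chain groups are C_0 ≅ Z^4, C_1 ≅ Z^6, C_2 ≅ Z^4.

Boundary ∂_1: C_1 → C_0 sends each edge [p,q] (with p < q) to q − p. For instance
  ∂[0,3] = [3] − [0].
This gives a 4×6 integer matrix of rank 3; reducing to Smith normal form yields diagonal entries (1,1,1).

The boundary map ∂_2: C_2 → C_1 acts by ∂[p,q,r] = [q,r] − [p,r] + [p,q]. For instance
  ∂[1,2,3] = [2,3] − [1,3] + [1,2],
  ∂[0,2,3] = [2,3] − [0,3] + [0,2].
The 6×4 boundary matrix has rank 3 and Smith normal form diag(1,1,1).

Now H_k = ker ∂_k / im ∂_{k+1}, so:

  H_0: rank C_0 − rank ∂_1 = 4 − 3 = 1, and the invariant factors of ∂_1 are all 1, so H_0 = Z.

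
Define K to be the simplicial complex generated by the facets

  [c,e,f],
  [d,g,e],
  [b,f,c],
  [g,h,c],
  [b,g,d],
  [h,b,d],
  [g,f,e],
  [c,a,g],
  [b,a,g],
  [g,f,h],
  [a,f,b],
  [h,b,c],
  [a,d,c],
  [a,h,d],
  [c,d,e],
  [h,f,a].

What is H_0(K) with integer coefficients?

K has 8 vertices, 24 edges, 16 triangles.
rank ∂_0 = 0, rank ∂_1 = 7 ⇒ b_0 = 8 − 0 − 7 = 1; all invariant factors of ∂_1 are 1 so no torsion. So H_0 = Z.

H_0 = Z.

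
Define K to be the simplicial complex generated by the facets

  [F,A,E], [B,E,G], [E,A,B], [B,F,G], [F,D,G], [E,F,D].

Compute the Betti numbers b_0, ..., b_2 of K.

b_0 = 1, b_1 = 1, b_2 = 0.

We work with the vertex ordering A < B < D < E < F < G. The simplices of K, each written with vertices in increasing order, are:

  0-simplices (6): A, B, D, E, F, G
  1-simplices (12): AB, AE, AF, BE, BF, BG, DE, DF, DG, EF, EG, FG
  2-simplices (6): ABE, AEF, BEG, BFG, DEF, DFG

Hence C_0 ≅ Z^6, C_1 ≅ Z^12, C_2 ≅ Z^6.

∂_1: C_1 → C_0 maps an edge to its endpoints' difference, ∂[p,q] = q − p.
The 6×12 boundary matrix has rank 5 and Smith normal form diag(1,1,1,1,1).

The boundary map ∂_2: C_2 → C_1 sends each 2-simplex [p,q,r] to [q,r] − [p,r] + [p,q]. For instance
  ∂DEF = EF − DF + DE,
  ∂AEF = EF − AF + AE.
The 12×6 boundary matrix has rank 6 and Smith normal form diag(1,1,1,1,1,1).

Reading off H_k = ker ∂_k / im ∂_{k+1}:

  H_0: rank C_0 − rank ∂_1 = 6 − 5 = 1, and the invariant factors of ∂_1 are all 1, so H_0 = Z.
  H_1: rank ker ∂_1 − rank ∂_2 = (12 − 5) − 6 = 1, and the invariant factors of ∂_2 are all 1, so H_1 = Z.
  H_2: rank ker ∂_2 − rank ∂_3 = (6 − 6) − 0 = 0, and there is no ∂_3, so H_2 = 0.

Hence the Betti numbers are b_0 = 1, b_1 = 1, b_2 = 0.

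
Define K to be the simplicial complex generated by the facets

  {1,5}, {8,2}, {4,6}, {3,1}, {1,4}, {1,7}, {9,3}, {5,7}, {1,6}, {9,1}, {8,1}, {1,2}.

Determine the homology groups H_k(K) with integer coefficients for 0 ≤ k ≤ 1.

Take the total order 1 < 2 < 3 < 4 < 5 < 6 < 7 < 8 < 9 on the vertex set. Then K (dimension 1) consists of the simplices:

  0-simplices (9): [1], [2], [3], [4], [5], [6], [7], [8], [9]
  1-simplices (12): [1,2], [1,3], [1,4], [1,5], [1,6], [1,7], [1,8], [1,9], [2,8], [3,9], [4,6], [5,7]

so the chain groups are C_0 ≅ Z^9, C_1 ≅ Z^12.

∂_1: C_1 → C_0 is given by ∂[p,q] = [q] − [p]. For instance
  ∂[5,7] = [7] − [5].
The resulting 9×12 matrix has rank 8, and its Smith normal form has invariant factors (1,1,1,1,1,1,1,1).

Reading off H_k = ker ∂_k / im ∂_{k+1}:

  H_0: rank C_0 − rank ∂_1 = 9 − 8 = 1, and the invariant factors of ∂_1 are all 1, so H_0 = Z.
  H_1: rank ker ∂_1 − rank ∂_2 = (12 − 8) − 0 = 4, and there is no ∂_2, so H_1 = Z^4.

As a check, the Euler characteristic is 9 − 12 = -3, which agrees with 1 − 4 = -3.
(K is a triangulation of a wedge of 4 circles.)

H_0 = Z,  H_1 = Z^4.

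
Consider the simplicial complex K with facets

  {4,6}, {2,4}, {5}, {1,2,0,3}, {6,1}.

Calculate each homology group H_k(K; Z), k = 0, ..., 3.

H_0 ≅ Z^2,  H_1 ≅ Z,  H_2 = 0,  H_3 = 0.

Take the total order 0 < 1 < 2 < 3 < 4 < 5 < 6 on the vertex set. Then K (dimension 3) consists of the simplices:

  0-simplices (7): [0], [1], [2], [3], [4], [5], [6]
  1-simplices (9): [0,1], [0,2], [0,3], [1,2], [1,3], [1,6], [2,3], [2,4], [4,6]
  2-simplices (4): [0,1,2], [0,1,3], [0,2,3], [1,2,3]
  3-simplices (1): [0,1,2,3]

giving chain groups C_0 ≅ Z^7, C_1 ≅ Z^9, C_2 ≅ Z^4, C_3 ≅ Z^1.

Boundary ∂_1: C_1 → C_0 maps an edge to its endpoints' difference, ∂[p,q] = q − p. For instance
  ∂[1,3] = [3] − [1].
As a 7×9 matrix over Z this has rank 5, with invariant factors (1,1,1,1,1).

Boundary ∂_2: C_2 → C_1 sends each 2-simplex [p,q,r] to [q,r] − [p,r] + [p,q]. For instance
  ∂[0,2,3] = [2,3] − [0,3] + [0,2],
  ∂[0,1,2] = [1,2] − [0,2] + [0,1].
This gives a 9×4 integer matrix of rank 3; reducing to Smith normal form yields diagonal entries (1,1,1).

The boundary map ∂_3: C_3 → C_2 sends each 3-simplex σ to the alternating sum Σ_i (−1)^i (σ with its i-th vertex removed). For instance
  ∂[0,1,2,3] = [1,2,3] − [0,2,3] + [0,1,3] − [0,1,2].
The 4×1 boundary matrix has rank 1 and Smith normal form diag(1).

From H_k ≅ ker(∂_k) / im(∂_{k+1}) we obtain:

  H_0: rank C_0 − rank ∂_1 = 7 − 5 = 2, and the invariant factors of ∂_1 are all 1, so H_0 ≅ Z^2.
  H_1: rank ker ∂_1 − rank ∂_2 = (9 − 5) − 3 = 1, and the invariant factors of ∂_2 are all 1, so H_1 ≅ Z.
  H_2: rank ker ∂_2 − rank ∂_3 = (4 − 3) − 1 = 0, and the invariant factors of ∂_3 are all 1, so H_2 ≅ 0.
  H_3: rank ker ∂_3 − rank ∂_4 = (1 − 1) − 0 = 0, and there is no ∂_4, so H_3 ≅ 0.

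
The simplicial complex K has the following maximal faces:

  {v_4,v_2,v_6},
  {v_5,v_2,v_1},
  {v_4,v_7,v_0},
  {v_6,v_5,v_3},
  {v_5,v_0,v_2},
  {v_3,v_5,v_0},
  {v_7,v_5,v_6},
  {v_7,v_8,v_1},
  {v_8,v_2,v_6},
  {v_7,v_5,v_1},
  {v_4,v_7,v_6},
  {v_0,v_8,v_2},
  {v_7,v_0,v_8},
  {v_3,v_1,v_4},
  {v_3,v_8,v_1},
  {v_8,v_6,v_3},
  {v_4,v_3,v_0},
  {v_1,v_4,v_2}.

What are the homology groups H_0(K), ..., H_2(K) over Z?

H_0 = Z,  H_1 = Z^2,  H_2 = Z.

K has 9 vertices, 27 edges, 18 triangles.
rank ∂_0 = 0, rank ∂_1 = 8 ⇒ b_0 = 9 − 0 − 8 = 1; all invariant factors of ∂_1 are 1 so no torsion. So H_0 = Z.
rank ∂_1 = 8, rank ∂_2 = 17 ⇒ b_1 = 27 − 8 − 17 = 2; all invariant factors of ∂_2 are 1 so no torsion. So H_1 = Z^2.
rank ∂_2 = 17, rank ∂_3 = 0 ⇒ b_2 = 18 − 17 − 0 = 1. So H_2 = Z.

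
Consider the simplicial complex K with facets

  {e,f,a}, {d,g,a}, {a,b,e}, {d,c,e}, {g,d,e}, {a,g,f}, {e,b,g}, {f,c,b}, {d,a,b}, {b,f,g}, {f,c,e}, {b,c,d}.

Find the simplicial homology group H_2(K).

Order the vertices as a < b < c < d < e < f < g. Listing each simplex with vertices in this order, K has dimension 2 with simplices:

  0-simplices (7): a, b, c, d, e, f, g
  1-simplices (18): ab, ad, ae, af, ag, bc, bd, be, bf, bg, cd, ce, cf, de, dg, ef, eg, fg
  2-simplices (12): abd, abe, adg, aef, afg, bcd, bcf, beg, bfg, cde, cef, deg

giving chain groups C_0 ≅ Z^7, C_1 ≅ Z^18, C_2 ≅ Z^12.

The boundary map ∂_1: C_1 → C_0 is given by ∂[p,q] = [q] − [p]. For instance
  ∂ag = g − a.
The resulting 7×18 matrix has rank 6, and its Smith normal form has invariant factors (1,1,1,1,1,1).

Boundary ∂_2: C_2 → C_1 sends each 2-simplex [p,q,r] to [q,r] − [p,r] + [p,q]. For instance
  ∂aef = ef − af + ae,
  ∂bcf = cf − bf + bc.
The resulting 18×12 matrix has rank 12, and its Smith normal form has invariant factors (1,1,1,1,1,1,1,1,1,1,1,2).

Reading off H_k = ker ∂_k / im ∂_{k+1}:

  H_2: rank ker ∂_2 − rank ∂_3 = (12 − 12) − 0 = 0, and there is no ∂_3, so H_2 = 0.

(K is a triangulation of the real projective plane RP^2.)

H_2 ≅ 0.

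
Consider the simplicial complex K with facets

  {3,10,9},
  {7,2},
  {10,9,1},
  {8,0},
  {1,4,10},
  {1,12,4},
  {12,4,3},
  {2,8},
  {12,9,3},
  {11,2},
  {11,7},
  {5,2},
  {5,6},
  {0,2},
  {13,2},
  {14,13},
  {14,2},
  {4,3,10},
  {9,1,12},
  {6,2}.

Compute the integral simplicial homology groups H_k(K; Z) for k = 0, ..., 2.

H_0 ≅ Z^2,  H_1 ≅ Z^4,  H_2 ≅ Z.

We work with the vertex ordering 0 < 1 < 2 < 3 < 4 < 5 < 6 < 7 < 8 < 9 < 10 < 11 < 12 < 13 < 14. The simplices of K, each written with vertices in increasing order, are:

  0-simplices (15): [0], [1], [2], [3], [4], [5], [6], [7], [8], [9], [10], [11], [12], [13], [14]
  1-simplices (24): (24 of them)
  2-simplices (8): [1,4,10], [1,4,12], [1,9,10], [1,9,12], [3,4,10], [3,4,12], [3,9,10], [3,9,12]

so the chain groups are C_0 ≅ Z^15, C_1 ≅ Z^24, C_2 ≅ Z^8.

The boundary map ∂_1: C_1 → C_0 is given by ∂[p,q] = [q] − [p]. For instance
  ∂[7,11] = [11] − [7].
The resulting 15×24 matrix has rank 13, and its Smith normal form has invariant factors (1,1,1,1,1,1,1,1,1,1,1,1,1).

∂_2: C_2 → C_1 maps a triangle to the signed sum of its edges. For instance
  ∂[3,4,10] = [4,10] − [3,10] + [3,4],
  ∂[1,9,10] = [9,10] − [1,10] + [1,9].
This gives a 24×8 integer matrix of rank 7; reducing to Smith normal form yields diagonal entries (1,1,1,1,1,1,1).

From H_k ≅ ker(∂_k) / im(∂_{k+1}) we obtain:

  H_0: rank C_0 − rank ∂_1 = 15 − 13 = 2, and the invariant factors of ∂_1 are all 1, so H_0 ≅ Z^2.
  H_1: rank ker ∂_1 − rank ∂_2 = (24 − 13) − 7 = 4, and the invariant factors of ∂_2 are all 1, so H_1 ≅ Z^4.
  H_2: rank ker ∂_2 − rank ∂_3 = (8 − 7) − 0 = 1, and there is no ∂_3, so H_2 ≅ Z.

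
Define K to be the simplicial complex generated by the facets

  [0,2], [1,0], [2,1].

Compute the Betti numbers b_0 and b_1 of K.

b_0 = 1, b_1 = 1.

We work with the vertex ordering 0 < 1 < 2. The simplices of K, each written with vertices in increasing order, are:

  0-simplices (3): [0], [1], [2]
  1-simplices (3): [0,1], [0,2], [1,2]

so the chain groups are C_0 ≅ Z^3, C_1 ≅ Z^3.

Boundary ∂_1: C_1 → C_0 sends each edge [p,q] (with p < q) to q − p.
The 3×3 boundary matrix has rank 2 and Smith normal form diag(1,1).

Reading off H_k = ker ∂_k / im ∂_{k+1}:

  H_0: rank C_0 − rank ∂_1 = 3 − 2 = 1, and the invariant factors of ∂_1 are all 1, so H_0 = Z.
  H_1: rank ker ∂_1 − rank ∂_2 = (3 − 2) − 0 = 1, and there is no ∂_2, so H_1 = Z.

As a check, the Euler characteristic is 3 − 3 = 0, which agrees with 1 − 1 = 0.

Hence the Betti numbers are b_0 = 1, b_1 = 1.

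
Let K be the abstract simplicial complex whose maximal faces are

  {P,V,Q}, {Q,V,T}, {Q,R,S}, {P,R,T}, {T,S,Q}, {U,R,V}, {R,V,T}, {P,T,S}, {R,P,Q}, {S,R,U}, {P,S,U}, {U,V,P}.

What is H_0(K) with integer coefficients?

We work with the vertex ordering P < Q < R < S < T < U < V. The simplices of K, each written with vertices in increasing order, are:

  0-simplices (7): P, Q, R, S, T, U, V
  1-simplices (18): PQ, PR, PS, PT, PU, PV, QR, QS, QT, QV, RS, RT, RU, RV, ST, SU, TV, UV
  2-simplices (12): PQR, PQV, PRT, PST, PSU, PUV, QRS, QST, QTV, RSU, RTV, RUV

Hence C_0 ≅ Z^7, C_1 ≅ Z^18, C_2 ≅ Z^12.

∂_1: C_1 → C_0 maps an edge to its endpoints' difference, ∂[p,q] = q − p.
As a 7×18 matrix over Z this has rank 6, with invariant factors (1,1,1,1,1,1).

∂_2: C_2 → C_1 maps a triangle to the signed sum of its edges. For instance
  ∂RSU = SU − RU + RS,
  ∂PSU = SU − PU + PS.
The resulting 18×12 matrix has rank 12, and its Smith normal form has invariant factors (1,1,1,1,1,1,1,1,1,1,1,2).

Computing H_k = (kernel of ∂_k) / (image of ∂_{k+1}):

  H_0: rank C_0 − rank ∂_1 = 7 − 6 = 1, and the invariant factors of ∂_1 are all 1, so H_0 = Z.

(K is a triangulation of the real projective plane RP^2.)

H_0 ≅ Z.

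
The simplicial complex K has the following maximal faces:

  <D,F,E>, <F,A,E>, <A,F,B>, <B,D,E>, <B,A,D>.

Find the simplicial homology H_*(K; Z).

H_0 ≅ Z,  H_1 ≅ Z,  H_2 = 0.

K has 5 vertices, 10 edges, 5 triangles.
rank ∂_0 = 0, rank ∂_1 = 4 ⇒ b_0 = 5 − 0 − 4 = 1; all invariant factors of ∂_1 are 1 so no torsion. So H_0 = Z.
rank ∂_1 = 4, rank ∂_2 = 5 ⇒ b_1 = 10 − 4 − 5 = 1; all invariant factors of ∂_2 are 1 so no torsion. So H_1 = Z.
rank ∂_2 = 5, rank ∂_3 = 0 ⇒ b_2 = 5 − 5 − 0 = 0. So H_2 = 0.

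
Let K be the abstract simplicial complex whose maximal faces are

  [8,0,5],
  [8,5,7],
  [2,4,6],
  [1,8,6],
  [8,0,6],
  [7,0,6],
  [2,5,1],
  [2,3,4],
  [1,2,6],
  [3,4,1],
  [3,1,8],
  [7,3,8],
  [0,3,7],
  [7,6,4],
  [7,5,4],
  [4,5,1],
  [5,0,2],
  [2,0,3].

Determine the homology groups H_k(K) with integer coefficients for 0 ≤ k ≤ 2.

H_0 = Z,  H_1 = Z ⊕ Z/2Z,  H_2 = 0.

K has 9 vertices, 27 edges, 18 triangles.
rank ∂_0 = 0, rank ∂_1 = 8 ⇒ b_0 = 9 − 0 − 8 = 1; all invariant factors of ∂_1 are 1 so no torsion. So H_0 = Z.
rank ∂_1 = 8, rank ∂_2 = 18 ⇒ b_1 = 27 − 8 − 18 = 1; ∂_2 has invariant factor(s) [2] giving torsion. So H_1 = Z ⊕ Z/2Z.
rank ∂_2 = 18, rank ∂_3 = 0 ⇒ b_2 = 18 − 18 − 0 = 0. So H_2 = 0.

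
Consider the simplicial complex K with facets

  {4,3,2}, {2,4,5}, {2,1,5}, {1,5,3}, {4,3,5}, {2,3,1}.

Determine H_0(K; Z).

Order the vertices as 1 < 2 < 3 < 4 < 5. Listing each simplex with vertices in this order, K has dimension 2 with simplices:

  0-simplices (5): [1], [2], [3], [4], [5]
  1-simplices (9): [1,2], [1,3], [1,5], [2,3], [2,4], [2,5], [3,4], [3,5], [4,5]
  2-simplices (6): [1,2,3], [1,2,5], [1,3,5], [2,3,4], [2,4,5], [3,4,5]

Hence C_0 ≅ Z^5, C_1 ≅ Z^9, C_2 ≅ Z^6.

∂_1: C_1 → C_0 maps an edge to its endpoints' difference, ∂[p,q] = q − p. For instance
  ∂[2,3] = [3] − [2].
The 5×9 boundary matrix has rank 4 and Smith normal form diag(1,1,1,1).

∂_2: C_2 → C_1 acts by ∂[p,q,r] = [q,r] − [p,r] + [p,q]. For instance
  ∂[1,2,5] = [2,5] − [1,5] + [1,2],
  ∂[1,2,3] = [2,3] − [1,3] + [1,2].
As a 9×6 matrix over Z this has rank 5, with invariant factors (1,1,1,1,1).

Computing H_k = (kernel of ∂_k) / (image of ∂_{k+1}):

  H_0: rank C_0 − rank ∂_1 = 5 − 4 = 1, and the invariant factors of ∂_1 are all 1, so H_0 = Z.

H_0 ≅ Z.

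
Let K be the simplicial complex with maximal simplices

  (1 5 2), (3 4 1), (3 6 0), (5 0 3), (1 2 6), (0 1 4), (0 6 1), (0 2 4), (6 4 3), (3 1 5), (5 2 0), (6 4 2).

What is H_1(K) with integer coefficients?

H_1 ≅ Z/2Z.

Fix the vertex order 0 < 1 < 2 < 3 < 4 < 5 < 6 and write every simplex with vertices in increasing order. Then dim K = 2 and the simplices of K are:

  0-simplices (7): [0], [1], [2], [3], [4], [5], [6]
  1-simplices (18): [0,1], [0,2], [0,3], [0,4], [0,5], [0,6], [1,2], [1,3], [1,4], [1,5], [1,6], [2,4], [2,5], [2,6], [3,4], [3,5], [3,6], [4,6]
  2-simplices (12): [0,1,4], [0,1,6], [0,2,4], [0,2,5], [0,3,5], [0,3,6], [1,2,5], [1,2,6], [1,3,4], [1,3,5], [2,4,6], [3,4,6]

so the chain groups are C_0 ≅ Z^7, C_1 ≅ Z^18, C_2 ≅ Z^12.

The boundary map ∂_1: C_1 → C_0 is given by ∂[p,q] = [q] − [p]. For instance
  ∂[3,6] = [6] − [3].
This gives a 7×18 integer matrix of rank 6; reducing to Smith normal form yields diagonal entries (1,1,1,1,1,1).

∂_2: C_2 → C_1 maps a triangle to the signed sum of its edges. For instance
  ∂[1,2,5] = [2,5] − [1,5] + [1,2],
  ∂[0,1,6] = [1,6] − [0,6] + [0,1].
The resulting 18×12 matrix has rank 12, and its Smith normal form has invariant factors (1,1,1,1,1,1,1,1,1,1,1,2).

Computing H_k = (kernel of ∂_k) / (image of ∂_{k+1}):

  H_1: rank ker ∂_1 − rank ∂_2 = (18 − 6) − 12 = 0, and ∂_2 has invariant factor 2 > 1, so H_1 ≅ Z/2Z.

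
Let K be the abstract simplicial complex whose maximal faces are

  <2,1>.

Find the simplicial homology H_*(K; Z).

H_0 = Z,  H_1 = 0.

We work with the vertex ordering 1 < 2. The simplices of K, each written with vertices in increasing order, are:

  0-simplices (2): [1], [2]
  1-simplices (1): [1,2]

giving chain groups C_0 ≅ Z^2, C_1 ≅ Z^1.

∂_1: C_1 → C_0 maps an edge to its endpoints' difference, ∂[p,q] = q − p.
As a 2×1 matrix over Z this has rank 1, with invariant factors (1).

Computing H_k = (kernel of ∂_k) / (image of ∂_{k+1}):

  H_0: rank C_0 − rank ∂_1 = 2 − 1 = 1, and the invariant factors of ∂_1 are all 1, so H_0 = Z.
  H_1: rank ker ∂_1 − rank ∂_2 = (1 − 1) − 0 = 0, and there is no ∂_2, so H_1 = 0.

As a check, the Euler characteristic is 2 − 1 = 1, which agrees with 1 − 0 = 1.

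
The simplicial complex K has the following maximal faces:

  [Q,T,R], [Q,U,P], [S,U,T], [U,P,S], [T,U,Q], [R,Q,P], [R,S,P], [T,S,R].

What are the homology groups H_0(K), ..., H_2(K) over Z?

We work with the vertex ordering P < Q < R < S < T < U. The simplices of K, each written with vertices in increasing order, are:

  0-simplices (6): P, Q, R, S, T, U
  1-simplices (12): PQ, PR, PS, PU, QR, QT, QU, RS, RT, ST, SU, TU
  2-simplices (8): PQR, PQU, PRS, PSU, QRT, QTU, RST, STU

so the chain groups are C_0 ≅ Z^6, C_1 ≅ Z^12, C_2 ≅ Z^8.

Boundary ∂_1: C_1 → C_0 maps an edge to its endpoints' difference, ∂[p,q] = q − p. For instance
  ∂QT = T − Q.
The resulting 6×12 matrix has rank 5, and its Smith normal form has invariant factors (1,1,1,1,1).

∂_2: C_2 → C_1 sends each 2-simplex [p,q,r] to [q,r] − [p,r] + [p,q]. For instance
  ∂STU = TU − SU + ST,
  ∂PSU = SU − PU + PS.
This gives a 12×8 integer matrix of rank 7; reducing to Smith normal form yields diagonal entries (1,1,1,1,1,1,1).

Computing H_k = (kernel of ∂_k) / (image of ∂_{k+1}):

  H_0: rank C_0 − rank ∂_1 = 6 − 5 = 1, and the invariant factors of ∂_1 are all 1, so H_0 ≅ Z.
  H_1: rank ker ∂_1 − rank ∂_2 = (12 − 5) − 7 = 0, and the invariant factors of ∂_2 are all 1, so H_1 ≅ 0.
  H_2: rank ker ∂_2 − rank ∂_3 = (8 − 7) − 0 = 1, and there is no ∂_3, so H_2 ≅ Z.

H_0 ≅ Z,  H_1 = 0,  H_2 ≅ Z.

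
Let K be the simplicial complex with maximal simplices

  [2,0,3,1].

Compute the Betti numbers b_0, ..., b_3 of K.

b_0 = 1, b_1 = 0, b_2 = 0, b_3 = 0.

We work with the vertex ordering 0 < 1 < 2 < 3. The simplices of K, each written with vertices in increasing order, are:

  0-simplices (4): [0], [1], [2], [3]
  1-simplices (6): [0,1], [0,2], [0,3], [1,2], [1,3], [2,3]
  2-simplices (4): [0,1,2], [0,1,3], [0,2,3], [1,2,3]
  3-simplices (1): [0,1,2,3]

so the chain groups are C_0 ≅ Z^4, C_1 ≅ Z^6, C_2 ≅ Z^4, C_3 ≅ Z^1.

∂_1: C_1 → C_0 is given by ∂[p,q] = [q] − [p].
The resulting 4×6 matrix has rank 3, and its Smith normal form has invariant factors (1,1,1).

The boundary map ∂_2: C_2 → C_1 sends each 2-simplex [p,q,r] to [q,r] − [p,r] + [p,q]. For instance
  ∂[0,1,3] = [1,3] − [0,3] + [0,1],
  ∂[0,2,3] = [2,3] − [0,3] + [0,2].
As a 6×4 matrix over Z this has rank 3, with invariant factors (1,1,1).

Boundary ∂_3: C_3 → C_2 sends each 3-simplex σ to the alternating sum Σ_i (−1)^i (σ with its i-th vertex removed). For instance
  ∂[0,1,2,3] = [1,2,3] − [0,2,3] + [0,1,3] − [0,1,2].
The resulting 4×1 matrix has rank 1, and its Smith normal form has invariant factors (1).

Computing H_k = (kernel of ∂_k) / (image of ∂_{k+1}):

  H_0: rank C_0 − rank ∂_1 = 4 − 3 = 1, and the invariant factors of ∂_1 are all 1, so H_0 ≅ Z.
  H_1: rank ker ∂_1 − rank ∂_2 = (6 − 3) − 3 = 0, and the invariant factors of ∂_2 are all 1, so H_1 ≅ 0.
  H_2: rank ker ∂_2 − rank ∂_3 = (4 − 3) − 1 = 0, and the invariant factors of ∂_3 are all 1, so H_2 ≅ 0.
  H_3: rank ker ∂_3 − rank ∂_4 = (1 − 1) − 0 = 0, and there is no ∂_4, so H_3 ≅ 0.

(K is a triangulation of the 3-simplex.)

Hence the Betti numbers are b_0 = 1, b_1 = 0, b_2 = 0, b_3 = 0.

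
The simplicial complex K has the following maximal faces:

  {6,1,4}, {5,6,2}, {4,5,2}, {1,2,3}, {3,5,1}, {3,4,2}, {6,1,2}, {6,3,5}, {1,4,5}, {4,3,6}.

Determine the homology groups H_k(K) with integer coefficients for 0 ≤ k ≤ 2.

H_0 = Z,  H_1 = Z/2Z,  H_2 = 0.

We work with the vertex ordering 1 < 2 < 3 < 4 < 5 < 6. The simplices of K, each written with vertices in increasing order, are:

  0-simplices (6): [1], [2], [3], [4], [5], [6]
  1-simplices (15): [1,2], [1,3], [1,4], [1,5], [1,6], [2,3], [2,4], [2,5], [2,6], [3,4], [3,5], [3,6], [4,5], [4,6], [5,6]
  2-simplices (10): [1,2,3], [1,2,6], [1,3,5], [1,4,5], [1,4,6], [2,3,4], [2,4,5], [2,5,6], [3,4,6], [3,5,6]

so the chain groups are C_0 ≅ Z^6, C_1 ≅ Z^15, C_2 ≅ Z^10.

∂_1: C_1 → C_0 is given by ∂[p,q] = [q] − [p].
The resulting 6×15 matrix has rank 5, and its Smith normal form has invariant factors (1,1,1,1,1).

∂_2: C_2 → C_1 sends each 2-simplex [p,q,r] to [q,r] − [p,r] + [p,q]. For instance
  ∂[1,2,6] = [2,6] − [1,6] + [1,2],
  ∂[3,5,6] = [5,6] − [3,6] + [3,5].
As a 15×10 matrix over Z this has rank 10, with invariant factors (1,1,1,1,1,1,1,1,1,2).

From H_k ≅ ker(∂_k) / im(∂_{k+1}) we obtain:

  H_0: rank C_0 − rank ∂_1 = 6 − 5 = 1, and the invariant factors of ∂_1 are all 1, so H_0 ≅ Z.
  H_1: rank ker ∂_1 − rank ∂_2 = (15 − 5) − 10 = 0, and ∂_2 has invariant factor 2 > 1, so H_1 ≅ Z/2Z.
  H_2: rank ker ∂_2 − rank ∂_3 = (10 − 10) − 0 = 0, and there is no ∂_3, so H_2 ≅ 0.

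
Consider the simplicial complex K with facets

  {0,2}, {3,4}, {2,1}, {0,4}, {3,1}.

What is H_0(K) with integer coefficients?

We work with the vertex ordering 0 < 1 < 2 < 3 < 4. The simplices of K, each written with vertices in increasing order, are:

  0-simplices (5): [0], [1], [2], [3], [4]
  1-simplices (5): [0,2], [0,4], [1,2], [1,3], [3,4]

Hence C_0 ≅ Z^5, C_1 ≅ Z^5.

Boundary ∂_1: C_1 → C_0 maps an edge to its endpoints' difference, ∂[p,q] = q − p. For instance
  ∂[0,2] = [2] − [0].
As a 5×5 matrix over Z this has rank 4, with invariant factors (1,1,1,1).

From H_k ≅ ker(∂_k) / im(∂_{k+1}) we obtain:

  H_0: rank C_0 − rank ∂_1 = 5 − 4 = 1, and the invariant factors of ∂_1 are all 1, so H_0 ≅ Z.

(K is a triangulation of the circle S^1.)

H_0 = Z.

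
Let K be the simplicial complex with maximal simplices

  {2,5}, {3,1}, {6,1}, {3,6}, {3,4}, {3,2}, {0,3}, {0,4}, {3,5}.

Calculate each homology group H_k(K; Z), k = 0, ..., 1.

We work with the vertex ordering 0 < 1 < 2 < 3 < 4 < 5 < 6. The simplices of K, each written with vertices in increasing order, are:

  0-simplices (7): [0], [1], [2], [3], [4], [5], [6]
  1-simplices (9): [0,3], [0,4], [1,3], [1,6], [2,3], [2,5], [3,4], [3,5], [3,6]

Hence C_0 ≅ Z^7, C_1 ≅ Z^9.

The boundary map ∂_1: C_1 → C_0 sends each edge [p,q] (with p < q) to q − p. For instance
  ∂[2,5] = [5] − [2].
This gives a 7×9 integer matrix of rank 6; reducing to Smith normal form yields diagonal entries (1,1,1,1,1,1).

From H_k ≅ ker(∂_k) / im(∂_{k+1}) we obtain:

  H_0: rank C_0 − rank ∂_1 = 7 − 6 = 1, and the invariant factors of ∂_1 are all 1, so H_0 ≅ Z.
  H_1: rank ker ∂_1 − rank ∂_2 = (9 − 6) − 0 = 3, and there is no ∂_2, so H_1 ≅ Z^3.

H_0 ≅ Z,  H_1 ≅ Z^3.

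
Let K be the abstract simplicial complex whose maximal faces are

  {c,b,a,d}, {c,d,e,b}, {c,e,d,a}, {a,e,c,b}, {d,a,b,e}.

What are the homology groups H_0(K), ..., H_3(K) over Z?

H_0 ≅ Z,  H_1 = 0,  H_2 = 0,  H_3 ≅ Z.

We work with the vertex ordering a < b < c < d < e. The simplices of K, each written with vertices in increasing order, are:

  0-simplices (5): a, b, c, d, e
  1-simplices (10): ab, ac, ad, ae, bc, bd, be, cd, ce, de
  2-simplices (10): abc, abd, abe, acd, ace, ade, bcd, bce, bde, cde
  3-simplices (5): abcd, abce, abde, acde, bcde

so the chain groups are C_0 ≅ Z^5, C_1 ≅ Z^10, C_2 ≅ Z^10, C_3 ≅ Z^5.

∂_1: C_1 → C_0 maps an edge to its endpoints' difference, ∂[p,q] = q − p. For instance
  ∂bc = c − b.
The 5×10 boundary matrix has rank 4 and Smith normal form diag(1,1,1,1).

The boundary map ∂_2: C_2 → C_1 acts by ∂[p,q,r] = [q,r] − [p,r] + [p,q]. For instance
  ∂abc = bc − ac + ab,
  ∂abe = be − ae + ab.
The resulting 10×10 matrix has rank 6, and its Smith normal form has invariant factors (1,1,1,1,1,1).

Boundary ∂_3: C_3 → C_2 sends each 3-simplex σ to the alternating sum Σ_i (−1)^i (σ with its i-th vertex removed). For instance
  ∂acde = cde − ade + ace − acd,
  ∂abce = bce − ace + abe − abc.
The resulting 10×5 matrix has rank 4, and its Smith normal form has invariant factors (1,1,1,1).

Reading off H_k = ker ∂_k / im ∂_{k+1}:

  H_0: rank C_0 − rank ∂_1 = 5 − 4 = 1, and the invariant factors of ∂_1 are all 1, so H_0 ≅ Z.
  H_1: rank ker ∂_1 − rank ∂_2 = (10 − 4) − 6 = 0, and the invariant factors of ∂_2 are all 1, so H_1 ≅ 0.
  H_2: rank ker ∂_2 − rank ∂_3 = (10 − 6) − 4 = 0, and the invariant factors of ∂_3 are all 1, so H_2 ≅ 0.
  H_3: rank ker ∂_3 − rank ∂_4 = (5 − 4) − 0 = 1, and there is no ∂_4, so H_3 ≅ Z.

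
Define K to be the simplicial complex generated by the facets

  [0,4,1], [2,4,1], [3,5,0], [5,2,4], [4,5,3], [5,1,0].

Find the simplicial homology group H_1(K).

We work with the vertex ordering 0 < 1 < 2 < 3 < 4 < 5. The simplices of K, each written with vertices in increasing order, are:

  0-simplices (6): [0], [1], [2], [3], [4], [5]
  1-simplices (12): [0,1], [0,3], [0,4], [0,5], [1,2], [1,4], [1,5], [2,4], [2,5], [3,4], [3,5], [4,5]
  2-simplices (6): [0,1,4], [0,1,5], [0,3,5], [1,2,4], [2,4,5], [3,4,5]

giving chain groups C_0 ≅ Z^6, C_1 ≅ Z^12, C_2 ≅ Z^6.

Boundary ∂_1: C_1 → C_0 sends each edge [p,q] (with p < q) to q − p. For instance
  ∂[0,5] = [5] − [0].
The 6×12 boundary matrix has rank 5 and Smith normal form diag(1,1,1,1,1).

The boundary map ∂_2: C_2 → C_1 maps a triangle to the signed sum of its edges. For instance
  ∂[3,4,5] = [4,5] − [3,5] + [3,4],
  ∂[1,2,4] = [2,4] − [1,4] + [1,2].
This gives a 12×6 integer matrix of rank 6; reducing to Smith normal form yields diagonal entries (1,1,1,1,1,1).

Computing H_k = (kernel of ∂_k) / (image of ∂_{k+1}):

  H_1: rank ker ∂_1 − rank ∂_2 = (12 − 5) − 6 = 1, and the invariant factors of ∂_2 are all 1, so H_1 ≅ Z.

H_1 = Z.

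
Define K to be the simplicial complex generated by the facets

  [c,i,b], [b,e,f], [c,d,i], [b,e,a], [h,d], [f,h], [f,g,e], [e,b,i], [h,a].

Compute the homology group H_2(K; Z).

H_2 ≅ 0.

We work with the vertex ordering a < b < c < d < e < f < g < h < i. The simplices of K, each written with vertices in increasing order, are:

  0-simplices (9): a, b, c, d, e, f, g, h, i
  1-simplices (16): ab, ae, ah, bc, be, bf, bi, cd, ci, dh, di, ef, eg, ei, fg, fh
  2-simplices (6): abe, bci, bef, bei, cdi, efg

so the chain groups are C_0 ≅ Z^9, C_1 ≅ Z^16, C_2 ≅ Z^6.

The boundary map ∂_1: C_1 → C_0 maps an edge to its endpoints' difference, ∂[p,q] = q − p. For instance
  ∂eg = g − e.
As a 9×16 matrix over Z this has rank 8, with invariant factors (1,1,1,1,1,1,1,1).

The boundary map ∂_2: C_2 → C_1 maps a triangle to the signed sum of its edges. For instance
  ∂bef = ef − bf + be,
  ∂bei = ei − bi + be.
This gives a 16×6 integer matrix of rank 6; reducing to Smith normal form yields diagonal entries (1,1,1,1,1,1).

Computing H_k = (kernel of ∂_k) / (image of ∂_{k+1}):

  H_2: rank ker ∂_2 − rank ∂_3 = (6 − 6) − 0 = 0, and there is no ∂_3, so H_2 = 0.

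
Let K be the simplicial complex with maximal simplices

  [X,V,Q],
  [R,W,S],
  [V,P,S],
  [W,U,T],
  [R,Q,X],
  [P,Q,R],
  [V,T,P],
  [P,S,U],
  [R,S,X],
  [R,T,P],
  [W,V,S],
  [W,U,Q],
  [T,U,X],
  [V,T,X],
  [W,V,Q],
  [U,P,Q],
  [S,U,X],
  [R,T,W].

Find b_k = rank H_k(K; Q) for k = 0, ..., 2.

K has 9 vertices, 27 edges, 18 triangles.
rank ∂_0 = 0, rank ∂_1 = 8 ⇒ b_0 = 9 − 0 − 8 = 1; all invariant factors of ∂_1 are 1 so no torsion. So H_0 = Z.
rank ∂_1 = 8, rank ∂_2 = 17 ⇒ b_1 = 27 − 8 − 17 = 2; all invariant factors of ∂_2 are 1 so no torsion. So H_1 = Z^2.
rank ∂_2 = 17, rank ∂_3 = 0 ⇒ b_2 = 18 − 17 − 0 = 1. So H_2 = Z.

b_0 = 1, b_1 = 2, b_2 = 1.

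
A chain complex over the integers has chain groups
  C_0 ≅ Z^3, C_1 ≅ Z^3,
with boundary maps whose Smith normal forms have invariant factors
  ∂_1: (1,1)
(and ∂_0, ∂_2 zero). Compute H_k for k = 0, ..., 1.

H_0: b_0 = 3 − 0 − 2 = 1; torsion from ∂_1 factors > 1: none. So H_0 ≅ Z.
H_1: b_1 = 3 − 2 − 0 = 1; torsion from ∂_2 factors > 1: none. So H_1 ≅ Z.

H_0 ≅ Z,  H_1 ≅ Z.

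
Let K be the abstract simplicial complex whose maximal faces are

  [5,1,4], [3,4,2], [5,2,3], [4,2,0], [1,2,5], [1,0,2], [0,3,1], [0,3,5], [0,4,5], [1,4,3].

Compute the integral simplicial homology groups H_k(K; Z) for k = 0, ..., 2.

H_0 ≅ Z,  H_1 ≅ Z_2,  H_2 = 0.

K has 6 vertices, 15 edges, 10 triangles.
rank ∂_0 = 0, rank ∂_1 = 5 ⇒ b_0 = 6 − 0 − 5 = 1; all invariant factors of ∂_1 are 1 so no torsion. So H_0 ≅ Z.
rank ∂_1 = 5, rank ∂_2 = 10 ⇒ b_1 = 15 − 5 − 10 = 0; ∂_2 has invariant factor(s) [2] giving torsion. So H_1 ≅ Z_2.
rank ∂_2 = 10, rank ∂_3 = 0 ⇒ b_2 = 10 − 10 − 0 = 0. So H_2 ≅ 0.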